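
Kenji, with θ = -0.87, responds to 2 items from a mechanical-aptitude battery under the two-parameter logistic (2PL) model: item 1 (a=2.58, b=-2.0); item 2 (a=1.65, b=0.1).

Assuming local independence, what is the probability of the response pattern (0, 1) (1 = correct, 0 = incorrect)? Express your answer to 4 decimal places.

0.0086

P(θ) = 1 / (1 + exp(−a(θ − b)))
P_1 = 1/(1+e^{-2.9154}) = 0.9486
P_2 = 1/(1+e^{1.6005}) = 0.1679
L = (1−P_1) × P_2 = 0.0514 × 0.1679 = 0.00863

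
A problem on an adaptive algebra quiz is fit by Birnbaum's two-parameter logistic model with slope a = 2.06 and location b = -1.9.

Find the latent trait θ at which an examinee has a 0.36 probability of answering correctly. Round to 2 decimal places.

P(θ) = 1 / (1 + exp(−a(θ − b)))
logit = ln(0.3600/0.6400) = -0.5754
θ = b + logit/(a) = -1.9 + (-0.5754)/2.0600 = -2.1793

-2.18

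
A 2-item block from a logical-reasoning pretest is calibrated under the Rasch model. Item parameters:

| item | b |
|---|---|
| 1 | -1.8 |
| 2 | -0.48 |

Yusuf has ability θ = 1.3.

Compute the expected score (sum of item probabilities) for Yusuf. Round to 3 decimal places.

P(θ) = 1 / (1 + exp(−(θ − b)))
P_1 = 1/(1+e^{-3.1000}) = 0.9569
P_2 = 1/(1+e^{-1.7800}) = 0.8557
E[score] = 0.9569 + 0.8557 = 1.8126

1.813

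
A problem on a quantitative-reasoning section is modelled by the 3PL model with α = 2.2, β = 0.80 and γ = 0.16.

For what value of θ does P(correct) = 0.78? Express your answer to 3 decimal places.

P(θ) = γ + (1 − γ) · 1 / (1 + exp(−α(θ − β)))
Remove guessing floor: (0.78 − 0.16)/(1 − 0.16) = 0.7381
logit = ln(0.7381/0.2619) = 1.0361
θ = β + logit/(α) = 0.80 + 1.0361/2.2000 = 1.2710

1.271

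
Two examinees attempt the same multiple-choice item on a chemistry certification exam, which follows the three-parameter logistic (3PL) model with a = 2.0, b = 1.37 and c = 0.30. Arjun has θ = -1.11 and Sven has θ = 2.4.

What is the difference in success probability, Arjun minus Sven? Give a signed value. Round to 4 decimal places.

P(θ) = c + (1 − c) · 1 / (1 + exp(−a(θ − b)))
P(Arjun) = 0.3049  [exponent -4.9600]
P(Sven) = 0.9209  [exponent 2.0600]
Difference = 0.3049 − 0.9209 = -0.6160

-0.6160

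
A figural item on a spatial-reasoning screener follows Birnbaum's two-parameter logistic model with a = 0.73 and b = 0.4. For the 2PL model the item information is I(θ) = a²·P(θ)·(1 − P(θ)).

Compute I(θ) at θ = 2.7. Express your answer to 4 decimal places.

0.0706

P = 1/(1+e^{-1.6790}) = 0.8428
P(1−P) = 0.8428 × 0.1572 = 0.1325
I = a² × P(1−P) = 0.73² × 0.1325 = 0.07061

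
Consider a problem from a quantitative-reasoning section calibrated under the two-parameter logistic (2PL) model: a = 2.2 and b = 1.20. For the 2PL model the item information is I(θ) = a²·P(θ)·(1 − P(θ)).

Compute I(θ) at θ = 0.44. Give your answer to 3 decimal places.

P = 1/(1+e^{1.6720}) = 0.1582
P(1−P) = 0.1582 × 0.8418 = 0.1331
I = a² × P(1−P) = 2.2² × 0.1331 = 0.64442

0.644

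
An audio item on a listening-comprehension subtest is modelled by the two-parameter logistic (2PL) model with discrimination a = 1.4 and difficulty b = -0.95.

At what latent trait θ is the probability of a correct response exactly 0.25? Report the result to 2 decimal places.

-1.73

P(θ) = 1 / (1 + exp(−a(θ − b)))
logit = ln(0.2500/0.7500) = -1.0986
θ = b + logit/(a) = -0.95 + (-1.0986)/1.4000 = -1.7347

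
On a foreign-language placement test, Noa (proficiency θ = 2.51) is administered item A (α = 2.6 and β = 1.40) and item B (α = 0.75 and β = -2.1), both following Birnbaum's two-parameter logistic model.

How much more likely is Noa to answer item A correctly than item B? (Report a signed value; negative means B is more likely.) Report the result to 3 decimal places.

P(θ) = 1 / (1 + exp(−α(θ − β)))
P_A = 0.9472
P_B = 0.9695
P_A − P_B = -0.0223

-0.022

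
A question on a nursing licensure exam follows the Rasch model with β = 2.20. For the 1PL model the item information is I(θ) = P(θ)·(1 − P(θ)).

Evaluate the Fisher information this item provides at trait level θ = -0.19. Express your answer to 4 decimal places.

P = 1/(1+e^{2.3900}) = 0.0839
P(1−P) = 0.0839 × 0.9161 = 0.0769
I = P(1−P) = 0.07689

0.0769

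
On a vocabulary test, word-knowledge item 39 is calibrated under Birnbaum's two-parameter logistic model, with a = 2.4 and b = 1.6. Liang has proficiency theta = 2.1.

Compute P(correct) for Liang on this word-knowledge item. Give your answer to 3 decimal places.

0.769

P(theta) = 1 / (1 + exp(−a(theta − b)))
Exponent: 2.4 × (2.1 − 1.6) = 1.2000
1/(1 + e^{-1.2000}) = 0.7685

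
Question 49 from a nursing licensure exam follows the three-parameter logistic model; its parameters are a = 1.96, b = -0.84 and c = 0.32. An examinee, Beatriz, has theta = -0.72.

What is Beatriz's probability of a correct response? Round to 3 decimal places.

P(theta) = c + (1 − c) · 1 / (1 + exp(−a(theta − b)))
Exponent: 1.96 × (-0.72 − (-0.84)) = 0.2352
1/(1 + e^{-0.2352}) = 0.5585
P = 0.32 + 0.68 × 0.5585 = 0.6998

0.700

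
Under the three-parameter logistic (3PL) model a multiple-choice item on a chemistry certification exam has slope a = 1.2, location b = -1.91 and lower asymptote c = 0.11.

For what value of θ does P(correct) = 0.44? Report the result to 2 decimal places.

-2.35

P(θ) = c + (1 − c) · 1 / (1 + exp(−a(θ − b)))
Remove guessing floor: (0.44 − 0.11)/(1 − 0.11) = 0.3708
logit = ln(0.3708/0.6292) = -0.5288
θ = b + logit/(a) = -1.91 + (-0.5288)/1.2000 = -2.3507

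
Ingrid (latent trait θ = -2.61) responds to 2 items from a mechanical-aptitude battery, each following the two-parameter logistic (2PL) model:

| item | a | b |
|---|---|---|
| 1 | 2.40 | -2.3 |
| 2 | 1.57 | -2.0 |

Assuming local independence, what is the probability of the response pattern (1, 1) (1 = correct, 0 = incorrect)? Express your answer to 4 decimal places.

0.0893

P(θ) = 1 / (1 + exp(−a(θ − b)))
P_1 = 1/(1+e^{0.7440}) = 0.3221
P_2 = 1/(1+e^{0.9577}) = 0.2773
L = P_1 × P_2 = 0.3221 × 0.2773 = 0.08934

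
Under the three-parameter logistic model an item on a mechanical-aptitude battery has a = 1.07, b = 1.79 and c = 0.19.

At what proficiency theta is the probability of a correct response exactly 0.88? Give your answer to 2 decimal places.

P(theta) = c + (1 − c) · 1 / (1 + exp(−a(theta − b)))
Remove guessing floor: (0.88 − 0.19)/(1 − 0.19) = 0.8519
logit = ln(0.8519/0.1481) = 1.7492
theta = b + logit/(a) = 1.79 + 1.7492/1.0700 = 3.4248

3.42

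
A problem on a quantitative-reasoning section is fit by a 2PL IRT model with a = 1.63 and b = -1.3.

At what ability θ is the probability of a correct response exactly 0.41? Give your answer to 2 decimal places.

P(θ) = 1 / (1 + exp(−a(θ − b)))
logit = ln(0.4100/0.5900) = -0.3640
θ = b + logit/(a) = -1.3 + (-0.3640)/1.6300 = -1.5233

-1.52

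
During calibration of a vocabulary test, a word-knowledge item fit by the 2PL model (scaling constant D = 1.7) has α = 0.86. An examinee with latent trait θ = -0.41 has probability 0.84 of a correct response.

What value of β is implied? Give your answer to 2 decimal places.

-1.54

P(θ) = 1 / (1 + exp(−D·α(θ − β)))
logit(0.84) = ln(0.84/0.16) = 1.6582
β = θ − logit/(1.7·α) = -0.41 − 1.6582/1.4620 = -1.5442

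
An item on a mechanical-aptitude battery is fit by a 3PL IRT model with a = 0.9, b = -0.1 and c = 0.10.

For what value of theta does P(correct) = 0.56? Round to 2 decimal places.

P(theta) = c + (1 − c) · 1 / (1 + exp(−a(theta − b)))
Remove guessing floor: (0.56 − 0.10)/(1 − 0.10) = 0.5111
logit = ln(0.5111/0.4889) = 0.0445
theta = b + logit/(a) = -0.1 + 0.0445/0.9000 = -0.0506

-0.05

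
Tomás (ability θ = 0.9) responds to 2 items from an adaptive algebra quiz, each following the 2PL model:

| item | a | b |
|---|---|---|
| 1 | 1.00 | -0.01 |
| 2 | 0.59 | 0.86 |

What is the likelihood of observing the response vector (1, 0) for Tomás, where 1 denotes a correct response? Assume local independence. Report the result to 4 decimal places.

0.3523

P(θ) = 1 / (1 + exp(−a(θ − b)))
P_1 = 1/(1+e^{-0.9100}) = 0.7130
P_2 = 1/(1+e^{-0.0236}) = 0.5059
L = P_1 × (1−P_2) = 0.7130 × 0.4941 = 0.35229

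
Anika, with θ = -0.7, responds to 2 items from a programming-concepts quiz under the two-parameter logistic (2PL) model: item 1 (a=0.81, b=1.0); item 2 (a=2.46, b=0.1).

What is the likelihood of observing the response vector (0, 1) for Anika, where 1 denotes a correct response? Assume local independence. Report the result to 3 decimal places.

P(θ) = 1 / (1 + exp(−a(θ − b)))
P_1 = 1/(1+e^{1.3770}) = 0.2015
P_2 = 1/(1+e^{1.9680}) = 0.1226
L = (1−P_1) × P_2 = 0.7985 × 0.1226 = 0.09790

0.098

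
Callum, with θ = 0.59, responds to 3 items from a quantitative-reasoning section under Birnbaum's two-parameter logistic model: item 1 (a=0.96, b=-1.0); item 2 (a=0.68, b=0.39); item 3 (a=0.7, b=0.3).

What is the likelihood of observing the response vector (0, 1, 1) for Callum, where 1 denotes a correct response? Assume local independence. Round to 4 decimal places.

0.0525

P(θ) = 1 / (1 + exp(−a(θ − b)))
P_1 = 1/(1+e^{-1.5264}) = 0.8215
P_2 = 1/(1+e^{-0.1360}) = 0.5339
P_3 = 1/(1+e^{-0.2030}) = 0.5506
L = (1−P_1) × P_2 × P_3 = 0.1785 × 0.5339 × 0.5506 = 0.05248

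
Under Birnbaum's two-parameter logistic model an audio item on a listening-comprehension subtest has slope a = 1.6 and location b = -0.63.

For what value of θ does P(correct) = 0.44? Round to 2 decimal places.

P(θ) = 1 / (1 + exp(−a(θ − b)))
logit = ln(0.4400/0.5600) = -0.2412
θ = b + logit/(a) = -0.63 + (-0.2412)/1.6000 = -0.7807

-0.78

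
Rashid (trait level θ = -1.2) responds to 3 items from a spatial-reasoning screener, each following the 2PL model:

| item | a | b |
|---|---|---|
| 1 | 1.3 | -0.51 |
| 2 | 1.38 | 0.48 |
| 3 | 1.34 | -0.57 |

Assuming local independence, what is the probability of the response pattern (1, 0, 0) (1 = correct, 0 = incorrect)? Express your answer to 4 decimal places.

P(θ) = 1 / (1 + exp(−a(θ − b)))
P_1 = 1/(1+e^{0.8970}) = 0.2897
P_2 = 1/(1+e^{2.3184}) = 0.0896
P_3 = 1/(1+e^{0.8442}) = 0.3007
L = P_1 × (1−P_2) × (1−P_3) = 0.2897 × 0.9104 × 0.6993 = 0.18443

0.1844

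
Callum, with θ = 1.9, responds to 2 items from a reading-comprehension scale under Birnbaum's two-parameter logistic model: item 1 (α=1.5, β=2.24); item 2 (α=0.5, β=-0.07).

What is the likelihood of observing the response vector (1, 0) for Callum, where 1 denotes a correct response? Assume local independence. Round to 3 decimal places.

0.102

P(θ) = 1 / (1 + exp(−α(θ − β)))
P_1 = 1/(1+e^{0.5100}) = 0.3752
P_2 = 1/(1+e^{-0.9850}) = 0.7281
L = P_1 × (1−P_2) = 0.3752 × 0.2719 = 0.10202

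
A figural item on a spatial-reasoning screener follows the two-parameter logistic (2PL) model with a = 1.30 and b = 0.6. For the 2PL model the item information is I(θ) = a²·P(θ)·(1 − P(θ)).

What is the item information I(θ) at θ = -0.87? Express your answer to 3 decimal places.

P = 1/(1+e^{1.9110}) = 0.1289
P(1−P) = 0.1289 × 0.8711 = 0.1123
I = a² × P(1−P) = 1.30² × 0.1123 = 0.18972

0.190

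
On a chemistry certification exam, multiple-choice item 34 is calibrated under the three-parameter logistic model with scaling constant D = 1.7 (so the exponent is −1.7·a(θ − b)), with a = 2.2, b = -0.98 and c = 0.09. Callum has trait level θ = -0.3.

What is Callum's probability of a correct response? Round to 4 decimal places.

P(θ) = c + (1 − c) · 1 / (1 + exp(−D·a(θ − b)))
Exponent: 1.7 × 2.2 × (-0.3 − (-0.98)) = 2.5432
1/(1 + e^{-2.5432}) = 0.9271
P = 0.09 + 0.91 × 0.9271 = 0.9337

0.9337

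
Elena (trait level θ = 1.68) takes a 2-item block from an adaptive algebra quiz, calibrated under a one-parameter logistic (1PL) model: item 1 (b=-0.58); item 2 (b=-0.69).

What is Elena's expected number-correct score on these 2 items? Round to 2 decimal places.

P(θ) = 1 / (1 + exp(−(θ − b)))
P_1 = 1/(1+e^{-2.2600}) = 0.9055
P_2 = 1/(1+e^{-2.3700}) = 0.9145
E[score] = 0.9055 + 0.9145 = 1.8200

1.82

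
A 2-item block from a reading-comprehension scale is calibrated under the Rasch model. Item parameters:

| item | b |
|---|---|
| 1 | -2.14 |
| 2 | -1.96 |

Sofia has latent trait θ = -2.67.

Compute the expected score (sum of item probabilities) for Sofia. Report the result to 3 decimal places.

P(θ) = 1 / (1 + exp(−(θ − b)))
P_1 = 1/(1+e^{0.5300}) = 0.3705
P_2 = 1/(1+e^{0.7100}) = 0.3296
E[score] = 0.3705 + 0.3296 = 0.7001

0.700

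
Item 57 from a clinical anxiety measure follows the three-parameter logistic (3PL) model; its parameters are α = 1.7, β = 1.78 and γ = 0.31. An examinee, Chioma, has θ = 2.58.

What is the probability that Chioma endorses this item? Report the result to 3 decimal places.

P(θ) = γ + (1 − γ) · 1 / (1 + exp(−α(θ − β)))
Exponent: 1.7 × (2.58 − 1.78) = 1.3600
1/(1 + e^{-1.3600}) = 0.7958
P = 0.31 + 0.69 × 0.7958 = 0.8591

0.859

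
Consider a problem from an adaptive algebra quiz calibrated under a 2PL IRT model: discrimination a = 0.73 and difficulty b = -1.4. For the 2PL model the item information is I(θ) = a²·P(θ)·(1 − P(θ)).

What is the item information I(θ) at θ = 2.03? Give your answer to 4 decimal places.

P = 1/(1+e^{-2.5039}) = 0.9244
P(1−P) = 0.9244 × 0.0756 = 0.0699
I = a² × P(1−P) = 0.73² × 0.0699 = 0.03723

0.0372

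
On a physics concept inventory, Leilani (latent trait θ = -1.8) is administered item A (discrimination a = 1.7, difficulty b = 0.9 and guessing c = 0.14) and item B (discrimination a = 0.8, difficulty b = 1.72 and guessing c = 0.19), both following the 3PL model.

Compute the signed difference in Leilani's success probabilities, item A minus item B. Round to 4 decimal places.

-0.0871

P(θ) = c + (1 − c) · 1 / (1 + exp(−a(θ − b)))
P_A = 0.1486
P_B = 0.2357
P_A − P_B = -0.0871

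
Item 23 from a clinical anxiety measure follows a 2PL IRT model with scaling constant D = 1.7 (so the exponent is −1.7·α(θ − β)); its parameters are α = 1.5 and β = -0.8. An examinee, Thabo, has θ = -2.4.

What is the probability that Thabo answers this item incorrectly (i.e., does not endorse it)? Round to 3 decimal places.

0.983

P(θ) = 1 / (1 + exp(−D·α(θ − β)))
Exponent: 1.7 × 1.5 × (-2.4 − (-0.8)) = -4.0800
1/(1 + e^{4.0800}) = 0.0166
P = 0.0166
P(incorrect) = 1 − 0.0166 = 0.9834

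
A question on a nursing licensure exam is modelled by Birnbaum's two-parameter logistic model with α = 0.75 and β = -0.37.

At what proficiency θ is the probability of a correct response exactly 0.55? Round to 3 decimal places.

-0.102

P(θ) = 1 / (1 + exp(−α(θ − β)))
logit = ln(0.5500/0.4500) = 0.2007
θ = β + logit/(α) = -0.37 + 0.2007/0.7500 = -0.1024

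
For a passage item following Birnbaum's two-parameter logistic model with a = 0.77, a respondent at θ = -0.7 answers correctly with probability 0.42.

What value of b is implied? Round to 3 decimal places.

P(θ) = 1 / (1 + exp(−a(θ − b)))
logit(0.42) = ln(0.42/0.58) = -0.3228
b = θ − logit/(a) = -0.7 − (-0.3228)/0.7700 = -0.2808

-0.281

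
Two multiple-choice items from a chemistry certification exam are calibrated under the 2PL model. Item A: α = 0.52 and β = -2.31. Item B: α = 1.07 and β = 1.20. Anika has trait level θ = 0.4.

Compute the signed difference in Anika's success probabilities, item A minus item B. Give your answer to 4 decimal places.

0.5055

P(θ) = 1 / (1 + exp(−α(θ − β)))
P_A = 0.8036
P_B = 0.2982
P_A − P_B = 0.5055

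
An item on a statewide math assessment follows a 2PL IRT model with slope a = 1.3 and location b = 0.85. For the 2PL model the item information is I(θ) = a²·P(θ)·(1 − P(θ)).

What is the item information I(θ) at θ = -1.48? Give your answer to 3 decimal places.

0.074

P = 1/(1+e^{3.0290}) = 0.0461
P(1−P) = 0.0461 × 0.9539 = 0.0440
I = a² × P(1−P) = 1.3² × 0.0440 = 0.07437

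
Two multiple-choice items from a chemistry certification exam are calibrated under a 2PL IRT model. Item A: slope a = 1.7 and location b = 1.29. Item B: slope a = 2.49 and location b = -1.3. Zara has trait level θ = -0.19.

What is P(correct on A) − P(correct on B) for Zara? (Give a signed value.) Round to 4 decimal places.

-0.8659

P(θ) = 1 / (1 + exp(−a(θ − b)))
P_A = 0.0747
P_B = 0.9407
P_A − P_B = -0.8659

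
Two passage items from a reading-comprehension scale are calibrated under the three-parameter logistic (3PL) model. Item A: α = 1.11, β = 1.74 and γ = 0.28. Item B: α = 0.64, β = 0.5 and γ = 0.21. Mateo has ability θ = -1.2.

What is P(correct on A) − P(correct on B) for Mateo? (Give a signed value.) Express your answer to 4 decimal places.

P(θ) = γ + (1 − γ) · 1 / (1 + exp(−α(θ − β)))
P_A = 0.3065
P_B = 0.4091
P_A − P_B = -0.1025

-0.1025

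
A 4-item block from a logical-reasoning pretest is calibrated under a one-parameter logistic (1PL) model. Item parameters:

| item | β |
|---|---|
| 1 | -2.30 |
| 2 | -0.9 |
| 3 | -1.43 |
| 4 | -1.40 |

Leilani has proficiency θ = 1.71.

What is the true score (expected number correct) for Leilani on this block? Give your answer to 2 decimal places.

P(θ) = 1 / (1 + exp(−(θ − β)))
P_1 = 1/(1+e^{-4.0100}) = 0.9822
P_2 = 1/(1+e^{-2.6100}) = 0.9315
P_3 = 1/(1+e^{-3.1400}) = 0.9585
P_4 = 1/(1+e^{-3.1100}) = 0.9573
E[score] = 0.9822 + 0.9315 + 0.9585 + 0.9573 = 3.8295

3.83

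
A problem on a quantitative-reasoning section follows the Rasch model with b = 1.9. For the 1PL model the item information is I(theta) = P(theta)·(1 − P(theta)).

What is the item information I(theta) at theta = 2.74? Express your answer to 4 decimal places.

P = 1/(1+e^{-0.8400}) = 0.6985
P(1−P) = 0.6985 × 0.3015 = 0.2106
I = P(1−P) = 0.21061

0.2106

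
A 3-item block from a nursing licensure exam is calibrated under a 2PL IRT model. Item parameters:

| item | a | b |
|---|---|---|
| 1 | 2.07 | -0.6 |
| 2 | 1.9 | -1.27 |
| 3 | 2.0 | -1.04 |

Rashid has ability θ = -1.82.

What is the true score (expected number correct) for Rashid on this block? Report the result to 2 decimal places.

0.51

P(θ) = 1 / (1 + exp(−a(θ − b)))
P_1 = 1/(1+e^{2.5254}) = 0.0741
P_2 = 1/(1+e^{1.0450}) = 0.2602
P_3 = 1/(1+e^{1.5600}) = 0.1736
E[score] = 0.0741 + 0.2602 + 0.1736 = 0.5079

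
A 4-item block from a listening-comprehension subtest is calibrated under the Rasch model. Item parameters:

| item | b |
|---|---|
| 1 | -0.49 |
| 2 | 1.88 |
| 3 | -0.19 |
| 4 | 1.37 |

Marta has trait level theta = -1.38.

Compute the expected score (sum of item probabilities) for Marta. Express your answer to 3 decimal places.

P(theta) = 1 / (1 + exp(−(theta − b)))
P_1 = 1/(1+e^{0.8900}) = 0.2911
P_2 = 1/(1+e^{3.2600}) = 0.0370
P_3 = 1/(1+e^{1.1900}) = 0.2333
P_4 = 1/(1+e^{2.7500}) = 0.0601
E[score] = 0.2911 + 0.0370 + 0.2333 + 0.0601 = 0.6214

0.621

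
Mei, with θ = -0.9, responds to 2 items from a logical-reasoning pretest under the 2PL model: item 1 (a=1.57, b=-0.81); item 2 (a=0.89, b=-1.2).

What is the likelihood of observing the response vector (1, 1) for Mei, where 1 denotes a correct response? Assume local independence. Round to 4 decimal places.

0.2632

P(θ) = 1 / (1 + exp(−a(θ − b)))
P_1 = 1/(1+e^{0.1413}) = 0.4647
P_2 = 1/(1+e^{-0.2670}) = 0.5664
L = P_1 × P_2 = 0.4647 × 0.5664 = 0.26320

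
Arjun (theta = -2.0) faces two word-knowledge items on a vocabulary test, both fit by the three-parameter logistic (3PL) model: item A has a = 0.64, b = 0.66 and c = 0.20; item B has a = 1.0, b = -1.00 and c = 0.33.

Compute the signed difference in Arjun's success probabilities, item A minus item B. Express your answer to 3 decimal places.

-0.187

P(theta) = c + (1 − c) · 1 / (1 + exp(−a(theta − b)))
P_A = 0.3233
P_B = 0.5102
P_A − P_B = -0.1869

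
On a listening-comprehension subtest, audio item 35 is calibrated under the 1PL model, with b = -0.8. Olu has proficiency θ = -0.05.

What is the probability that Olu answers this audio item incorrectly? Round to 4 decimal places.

P(θ) = 1 / (1 + exp(−(θ − b)))
Exponent: (-0.05 − (-0.8)) = 0.7500
1/(1 + e^{-0.7500}) = 0.6792
P = 0.6792
P(incorrect) = 1 − 0.6792 = 0.3208

0.3208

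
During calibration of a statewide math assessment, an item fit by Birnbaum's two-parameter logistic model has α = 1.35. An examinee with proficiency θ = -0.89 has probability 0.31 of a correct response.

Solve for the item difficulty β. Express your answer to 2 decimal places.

P(θ) = 1 / (1 + exp(−α(θ − β)))
logit(0.31) = ln(0.31/0.69) = -0.8001
β = θ − logit/(α) = -0.89 − (-0.8001)/1.3500 = -0.2973

-0.30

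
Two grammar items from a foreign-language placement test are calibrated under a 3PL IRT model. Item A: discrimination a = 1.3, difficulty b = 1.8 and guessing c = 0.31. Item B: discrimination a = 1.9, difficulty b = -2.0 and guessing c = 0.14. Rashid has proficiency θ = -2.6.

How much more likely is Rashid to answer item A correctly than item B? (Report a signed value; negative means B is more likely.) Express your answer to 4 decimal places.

-0.0361

P(θ) = c + (1 − c) · 1 / (1 + exp(−a(θ − b)))
P_A = 0.3123
P_B = 0.3484
P_A − P_B = -0.0361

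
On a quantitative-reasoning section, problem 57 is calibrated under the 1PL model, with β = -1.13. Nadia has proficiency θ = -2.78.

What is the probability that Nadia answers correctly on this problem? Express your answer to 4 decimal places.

0.1611

P(θ) = 1 / (1 + exp(−(θ − β)))
Exponent: (-2.78 − (-1.13)) = -1.6500
1/(1 + e^{1.6500}) = 0.1611
P = 0.1611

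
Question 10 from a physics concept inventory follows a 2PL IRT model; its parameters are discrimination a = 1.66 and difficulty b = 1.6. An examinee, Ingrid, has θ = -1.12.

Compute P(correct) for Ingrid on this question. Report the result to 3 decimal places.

P(θ) = 1 / (1 + exp(−a(θ − b)))
Exponent: 1.66 × (-1.12 − 1.6) = -4.5152
1/(1 + e^{4.5152}) = 0.0108

0.011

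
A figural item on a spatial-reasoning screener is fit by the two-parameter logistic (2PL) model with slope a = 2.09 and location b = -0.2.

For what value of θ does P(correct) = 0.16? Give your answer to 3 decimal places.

P(θ) = 1 / (1 + exp(−a(θ − b)))
logit = ln(0.1600/0.8400) = -1.6582
θ = b + logit/(a) = -0.2 + (-1.6582)/2.0900 = -0.9934

-0.993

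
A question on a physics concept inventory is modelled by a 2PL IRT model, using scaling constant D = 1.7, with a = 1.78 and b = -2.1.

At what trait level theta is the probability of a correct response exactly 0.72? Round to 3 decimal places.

P(theta) = 1 / (1 + exp(−D·a(theta − b)))
logit = ln(0.7200/0.2800) = 0.9445
theta = b + logit/(1.7·a) = -2.1 + 0.9445/3.0260 = -1.7879

-1.788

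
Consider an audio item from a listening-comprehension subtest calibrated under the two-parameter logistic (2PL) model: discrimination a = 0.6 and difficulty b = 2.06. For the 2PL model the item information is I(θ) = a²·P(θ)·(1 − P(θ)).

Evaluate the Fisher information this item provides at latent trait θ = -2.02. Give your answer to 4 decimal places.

P = 1/(1+e^{2.4480}) = 0.0796
P(1−P) = 0.0796 × 0.9204 = 0.0733
I = a² × P(1−P) = 0.6² × 0.0733 = 0.02637

0.0264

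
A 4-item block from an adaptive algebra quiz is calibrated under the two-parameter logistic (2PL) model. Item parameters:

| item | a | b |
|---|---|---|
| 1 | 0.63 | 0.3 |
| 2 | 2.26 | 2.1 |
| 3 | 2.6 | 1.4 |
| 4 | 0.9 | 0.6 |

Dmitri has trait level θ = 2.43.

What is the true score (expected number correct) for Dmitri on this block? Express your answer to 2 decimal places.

3.25

P(θ) = 1 / (1 + exp(−a(θ − b)))
P_1 = 1/(1+e^{-1.3419}) = 0.7928
P_2 = 1/(1+e^{-0.7458}) = 0.6783
P_3 = 1/(1+e^{-2.6780}) = 0.9357
P_4 = 1/(1+e^{-1.6470}) = 0.8385
E[score] = 0.7928 + 0.6783 + 0.9357 + 0.8385 = 3.2453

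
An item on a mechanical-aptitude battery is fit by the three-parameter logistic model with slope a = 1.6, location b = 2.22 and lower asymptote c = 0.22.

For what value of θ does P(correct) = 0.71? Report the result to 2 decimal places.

P(θ) = c + (1 − c) · 1 / (1 + exp(−a(θ − b)))
Remove guessing floor: (0.71 − 0.22)/(1 − 0.22) = 0.6282
logit = ln(0.6282/0.3718) = 0.5245
θ = b + logit/(a) = 2.22 + 0.5245/1.6000 = 2.5478

2.55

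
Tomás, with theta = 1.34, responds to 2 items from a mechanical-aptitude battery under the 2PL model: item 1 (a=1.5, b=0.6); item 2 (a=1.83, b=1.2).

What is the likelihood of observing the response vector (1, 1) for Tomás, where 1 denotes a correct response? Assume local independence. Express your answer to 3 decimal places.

P(theta) = 1 / (1 + exp(−a(theta − b)))
P_1 = 1/(1+e^{-1.1100}) = 0.7521
P_2 = 1/(1+e^{-0.2562}) = 0.5637
L = P_1 × P_2 = 0.7521 × 0.5637 = 0.42398

0.424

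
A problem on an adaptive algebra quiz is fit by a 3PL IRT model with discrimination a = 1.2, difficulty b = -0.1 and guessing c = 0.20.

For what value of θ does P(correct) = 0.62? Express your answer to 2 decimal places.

P(θ) = c + (1 − c) · 1 / (1 + exp(−a(θ − b)))
Remove guessing floor: (0.62 − 0.20)/(1 − 0.20) = 0.5250
logit = ln(0.5250/0.4750) = 0.1001
θ = b + logit/(a) = -0.1 + 0.1001/1.2000 = -0.0166

-0.02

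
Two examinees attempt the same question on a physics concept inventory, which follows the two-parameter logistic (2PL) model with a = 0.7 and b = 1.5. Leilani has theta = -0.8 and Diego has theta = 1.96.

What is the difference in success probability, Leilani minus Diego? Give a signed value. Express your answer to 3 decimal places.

P(theta) = 1 / (1 + exp(−a(theta − b)))
P(Leilani) = 0.1666  [exponent -1.6100]
P(Diego) = 0.5798  [exponent 0.3220]
Difference = 0.1666 − 0.5798 = -0.4132

-0.413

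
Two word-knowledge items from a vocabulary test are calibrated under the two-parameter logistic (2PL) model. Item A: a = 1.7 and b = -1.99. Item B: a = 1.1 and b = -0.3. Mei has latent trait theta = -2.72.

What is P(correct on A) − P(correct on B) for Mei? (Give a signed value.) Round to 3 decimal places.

P(theta) = 1 / (1 + exp(−a(theta − b)))
P_A = 0.2243
P_B = 0.0653
P_A − P_B = 0.1590

0.159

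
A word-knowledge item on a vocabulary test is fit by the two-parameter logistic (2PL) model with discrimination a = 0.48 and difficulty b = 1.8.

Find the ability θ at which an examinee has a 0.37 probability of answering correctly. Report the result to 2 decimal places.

0.69

P(θ) = 1 / (1 + exp(−a(θ − b)))
logit = ln(0.3700/0.6300) = -0.5322
θ = b + logit/(a) = 1.8 + (-0.5322)/0.4800 = 0.6912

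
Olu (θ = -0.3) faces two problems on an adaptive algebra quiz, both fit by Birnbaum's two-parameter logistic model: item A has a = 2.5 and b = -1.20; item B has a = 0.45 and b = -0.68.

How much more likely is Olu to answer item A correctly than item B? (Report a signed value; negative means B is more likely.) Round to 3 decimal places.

0.362

P(θ) = 1 / (1 + exp(−a(θ − b)))
P_A = 0.9047
P_B = 0.5426
P_A − P_B = 0.3620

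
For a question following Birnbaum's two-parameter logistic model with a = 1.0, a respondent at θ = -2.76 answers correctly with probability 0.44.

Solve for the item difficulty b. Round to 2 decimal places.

P(θ) = 1 / (1 + exp(−a(θ − b)))
logit(0.44) = ln(0.44/0.56) = -0.2412
b = θ − logit/(a) = -2.76 − (-0.2412)/1.0000 = -2.5188

-2.52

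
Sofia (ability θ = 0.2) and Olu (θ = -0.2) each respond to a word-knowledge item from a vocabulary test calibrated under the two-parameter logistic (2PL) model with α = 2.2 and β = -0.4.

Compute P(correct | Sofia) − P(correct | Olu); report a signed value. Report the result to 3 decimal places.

P(θ) = 1 / (1 + exp(−α(θ − β)))
P(Sofia) = 0.7892  [exponent 1.3200]
P(Olu) = 0.6083  [exponent 0.4400]
Difference = 0.7892 − 0.6083 = 0.1809

0.181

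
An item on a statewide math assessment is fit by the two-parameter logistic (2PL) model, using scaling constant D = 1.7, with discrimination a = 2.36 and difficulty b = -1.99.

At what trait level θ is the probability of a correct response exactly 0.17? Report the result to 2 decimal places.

-2.39

P(θ) = 1 / (1 + exp(−D·a(θ − b)))
logit = ln(0.1700/0.8300) = -1.5856
θ = b + logit/(1.7·a) = -1.99 + (-1.5856)/4.0120 = -2.3852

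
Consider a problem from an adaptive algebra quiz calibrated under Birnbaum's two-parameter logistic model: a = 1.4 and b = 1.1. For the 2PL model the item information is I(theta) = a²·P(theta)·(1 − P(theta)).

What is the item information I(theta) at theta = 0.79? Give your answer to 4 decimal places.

P = 1/(1+e^{0.4340}) = 0.3932
P(1−P) = 0.3932 × 0.6068 = 0.2386
I = a² × P(1−P) = 1.4² × 0.2386 = 0.46763

0.4676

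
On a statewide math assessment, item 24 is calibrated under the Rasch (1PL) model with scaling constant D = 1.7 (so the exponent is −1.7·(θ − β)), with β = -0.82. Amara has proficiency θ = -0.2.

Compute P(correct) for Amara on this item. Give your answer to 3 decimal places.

P(θ) = 1 / (1 + exp(−D·(θ − β)))
Exponent: 1.7 × (-0.2 − (-0.82)) = 1.0540
1/(1 + e^{-1.0540}) = 0.7415
P = 0.7415

0.742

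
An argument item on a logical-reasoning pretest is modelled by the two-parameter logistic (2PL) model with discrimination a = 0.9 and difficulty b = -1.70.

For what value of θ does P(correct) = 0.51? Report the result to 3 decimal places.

P(θ) = 1 / (1 + exp(−a(θ − b)))
logit = ln(0.5100/0.4900) = 0.0400
θ = b + logit/(a) = -1.70 + 0.0400/0.9000 = -1.6555

-1.656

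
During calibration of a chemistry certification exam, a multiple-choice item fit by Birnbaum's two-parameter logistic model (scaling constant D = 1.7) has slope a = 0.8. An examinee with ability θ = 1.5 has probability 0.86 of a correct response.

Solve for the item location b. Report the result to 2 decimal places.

0.17

P(θ) = 1 / (1 + exp(−D·a(θ − b)))
logit(0.86) = ln(0.86/0.14) = 1.8153
b = θ − logit/(1.7·a) = 1.5 − 1.8153/1.3600 = 0.1652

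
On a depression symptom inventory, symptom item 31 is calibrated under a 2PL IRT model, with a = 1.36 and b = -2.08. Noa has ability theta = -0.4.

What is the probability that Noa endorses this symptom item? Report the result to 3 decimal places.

0.908

P(theta) = 1 / (1 + exp(−a(theta − b)))
Exponent: 1.36 × (-0.4 − (-2.08)) = 2.2848
1/(1 + e^{-2.2848}) = 0.9076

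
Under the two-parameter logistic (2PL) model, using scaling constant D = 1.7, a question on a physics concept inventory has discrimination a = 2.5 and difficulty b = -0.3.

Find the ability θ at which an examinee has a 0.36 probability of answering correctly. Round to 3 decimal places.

-0.435

P(θ) = 1 / (1 + exp(−D·a(θ − b)))
logit = ln(0.3600/0.6400) = -0.5754
θ = b + logit/(1.7·a) = -0.3 + (-0.5754)/4.2500 = -0.4354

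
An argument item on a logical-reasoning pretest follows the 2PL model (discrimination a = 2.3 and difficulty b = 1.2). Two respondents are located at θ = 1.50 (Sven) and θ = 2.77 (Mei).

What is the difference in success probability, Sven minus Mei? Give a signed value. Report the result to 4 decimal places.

P(θ) = 1 / (1 + exp(−a(θ − b)))
P(Sven) = 0.6660  [exponent 0.6900]
P(Mei) = 0.9737  [exponent 3.6110]
Difference = 0.6660 − 0.9737 = -0.3077

-0.3077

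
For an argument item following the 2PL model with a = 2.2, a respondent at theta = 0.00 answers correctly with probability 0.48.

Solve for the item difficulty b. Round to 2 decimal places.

P(theta) = 1 / (1 + exp(−a(theta − b)))
logit(0.48) = ln(0.48/0.52) = -0.0800
b = theta − logit/(a) = 0.00 − (-0.0800)/2.2000 = 0.0364

0.04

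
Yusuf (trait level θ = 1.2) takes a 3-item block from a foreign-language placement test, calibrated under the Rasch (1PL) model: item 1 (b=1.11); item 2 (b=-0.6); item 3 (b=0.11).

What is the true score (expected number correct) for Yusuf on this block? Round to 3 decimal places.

2.129

P(θ) = 1 / (1 + exp(−(θ − b)))
P_1 = 1/(1+e^{-0.0900}) = 0.5225
P_2 = 1/(1+e^{-1.8000}) = 0.8581
P_3 = 1/(1+e^{-1.0900}) = 0.7484
E[score] = 0.5225 + 0.8581 + 0.7484 = 2.1290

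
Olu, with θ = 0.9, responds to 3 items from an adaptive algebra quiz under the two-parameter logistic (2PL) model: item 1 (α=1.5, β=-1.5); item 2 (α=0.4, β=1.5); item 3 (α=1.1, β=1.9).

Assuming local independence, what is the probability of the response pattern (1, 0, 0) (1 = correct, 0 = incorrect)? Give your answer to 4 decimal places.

0.4088

P(θ) = 1 / (1 + exp(−α(θ − β)))
P_1 = 1/(1+e^{-3.6000}) = 0.9734
P_2 = 1/(1+e^{0.2400}) = 0.4403
P_3 = 1/(1+e^{1.1000}) = 0.2497
L = P_1 × (1−P_2) × (1−P_3) = 0.9734 × 0.5597 × 0.7503 = 0.40876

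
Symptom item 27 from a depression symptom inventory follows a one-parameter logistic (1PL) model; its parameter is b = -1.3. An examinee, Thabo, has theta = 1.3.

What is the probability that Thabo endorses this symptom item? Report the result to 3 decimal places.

0.931

P(theta) = 1 / (1 + exp(−(theta − b)))
Exponent: (1.3 − (-1.3)) = 2.6000
1/(1 + e^{-2.6000}) = 0.9309
P = 0.9309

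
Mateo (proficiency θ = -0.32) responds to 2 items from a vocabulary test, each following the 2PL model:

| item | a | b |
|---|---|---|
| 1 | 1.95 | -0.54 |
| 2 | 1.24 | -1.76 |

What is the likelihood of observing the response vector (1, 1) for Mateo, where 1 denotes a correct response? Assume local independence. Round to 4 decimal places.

P(θ) = 1 / (1 + exp(−a(θ − b)))
P_1 = 1/(1+e^{-0.4290}) = 0.6056
P_2 = 1/(1+e^{-1.7856}) = 0.8564
L = P_1 × P_2 = 0.6056 × 0.8564 = 0.51866

0.5187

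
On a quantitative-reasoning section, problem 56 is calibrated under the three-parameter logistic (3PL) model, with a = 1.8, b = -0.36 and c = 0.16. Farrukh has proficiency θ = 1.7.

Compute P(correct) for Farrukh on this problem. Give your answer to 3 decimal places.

P(θ) = c + (1 − c) · 1 / (1 + exp(−a(θ − b)))
Exponent: 1.8 × (1.7 − (-0.36)) = 3.7080
1/(1 + e^{-3.7080}) = 0.9761
P = 0.16 + 0.84 × 0.9761 = 0.9799

0.980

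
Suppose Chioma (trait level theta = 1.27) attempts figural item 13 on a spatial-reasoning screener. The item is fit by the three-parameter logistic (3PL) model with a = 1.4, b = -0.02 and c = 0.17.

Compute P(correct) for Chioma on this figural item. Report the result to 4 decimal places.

P(theta) = c + (1 − c) · 1 / (1 + exp(−a(theta − b)))
Exponent: 1.4 × (1.27 − (-0.02)) = 1.8060
1/(1 + e^{-1.8060}) = 0.8589
P = 0.17 + 0.83 × 0.8589 = 0.8829

0.8829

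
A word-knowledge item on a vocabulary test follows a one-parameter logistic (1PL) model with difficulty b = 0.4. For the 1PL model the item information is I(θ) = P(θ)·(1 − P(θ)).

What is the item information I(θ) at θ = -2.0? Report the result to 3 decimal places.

P = 1/(1+e^{2.4000}) = 0.0832
P(1−P) = 0.0832 × 0.9168 = 0.0763
I = P(1−P) = 0.07625

0.076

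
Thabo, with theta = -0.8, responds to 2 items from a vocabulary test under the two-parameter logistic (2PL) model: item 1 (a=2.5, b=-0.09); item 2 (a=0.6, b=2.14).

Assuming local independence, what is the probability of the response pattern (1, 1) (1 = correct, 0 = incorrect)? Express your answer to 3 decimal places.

P(theta) = 1 / (1 + exp(−a(theta − b)))
P_1 = 1/(1+e^{1.7750}) = 0.1449
P_2 = 1/(1+e^{1.7640}) = 0.1463
L = P_1 × P_2 = 0.1449 × 0.1463 = 0.02120

0.021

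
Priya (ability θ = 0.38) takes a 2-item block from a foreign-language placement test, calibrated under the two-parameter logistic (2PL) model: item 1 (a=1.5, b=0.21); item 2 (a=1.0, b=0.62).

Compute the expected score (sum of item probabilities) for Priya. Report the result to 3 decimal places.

P(θ) = 1 / (1 + exp(−a(θ − b)))
P_1 = 1/(1+e^{-0.2550}) = 0.5634
P_2 = 1/(1+e^{0.2400}) = 0.4403
E[score] = 0.5634 + 0.4403 = 1.0037

1.004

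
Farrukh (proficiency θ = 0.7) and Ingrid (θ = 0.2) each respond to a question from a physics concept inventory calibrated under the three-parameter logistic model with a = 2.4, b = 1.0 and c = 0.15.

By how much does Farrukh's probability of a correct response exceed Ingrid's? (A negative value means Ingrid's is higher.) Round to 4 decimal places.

0.1696

P(θ) = c + (1 − c) · 1 / (1 + exp(−a(θ − b)))
P(Farrukh) = 0.4283  [exponent -0.7200]
P(Ingrid) = 0.2587  [exponent -1.9200]
Difference = 0.4283 − 0.2587 = 0.1696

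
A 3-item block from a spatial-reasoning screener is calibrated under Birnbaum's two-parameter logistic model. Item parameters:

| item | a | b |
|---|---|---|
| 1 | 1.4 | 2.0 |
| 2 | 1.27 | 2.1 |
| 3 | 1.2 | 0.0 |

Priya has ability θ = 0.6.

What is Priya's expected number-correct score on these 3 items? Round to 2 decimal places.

0.93

P(θ) = 1 / (1 + exp(−a(θ − b)))
P_1 = 1/(1+e^{1.9600}) = 0.1235
P_2 = 1/(1+e^{1.9050}) = 0.1295
P_3 = 1/(1+e^{-0.7200}) = 0.6726
E[score] = 0.1235 + 0.1295 + 0.6726 = 0.9256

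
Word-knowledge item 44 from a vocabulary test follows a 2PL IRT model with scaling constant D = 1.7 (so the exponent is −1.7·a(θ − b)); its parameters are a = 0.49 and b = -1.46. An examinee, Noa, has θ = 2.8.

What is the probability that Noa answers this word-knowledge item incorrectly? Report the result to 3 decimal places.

0.028

P(θ) = 1 / (1 + exp(−D·a(θ − b)))
Exponent: 1.7 × 0.49 × (2.8 − (-1.46)) = 3.5486
1/(1 + e^{-3.5486}) = 0.9720
P = 0.9720
P(incorrect) = 1 − 0.9720 = 0.0280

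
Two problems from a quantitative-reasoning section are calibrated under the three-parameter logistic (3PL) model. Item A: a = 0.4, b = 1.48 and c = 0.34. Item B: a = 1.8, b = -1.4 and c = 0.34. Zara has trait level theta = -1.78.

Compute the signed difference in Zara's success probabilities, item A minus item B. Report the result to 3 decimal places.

P(theta) = c + (1 − c) · 1 / (1 + exp(−a(theta − b)))
P_A = 0.4809
P_B = 0.5613
P_A − P_B = -0.0804

-0.080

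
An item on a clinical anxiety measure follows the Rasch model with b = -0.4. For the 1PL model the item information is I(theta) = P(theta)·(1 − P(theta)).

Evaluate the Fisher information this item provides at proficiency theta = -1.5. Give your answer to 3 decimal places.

0.187

P = 1/(1+e^{1.1000}) = 0.2497
P(1−P) = 0.2497 × 0.7503 = 0.1874
I = P(1−P) = 0.18737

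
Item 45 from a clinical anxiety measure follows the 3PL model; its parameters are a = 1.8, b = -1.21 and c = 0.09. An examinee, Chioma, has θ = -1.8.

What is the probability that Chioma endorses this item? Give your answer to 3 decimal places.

0.324

P(θ) = c + (1 − c) · 1 / (1 + exp(−a(θ − b)))
Exponent: 1.8 × (-1.8 − (-1.21)) = -1.0620
1/(1 + e^{1.0620}) = 0.2569
P = 0.09 + 0.91 × 0.2569 = 0.3238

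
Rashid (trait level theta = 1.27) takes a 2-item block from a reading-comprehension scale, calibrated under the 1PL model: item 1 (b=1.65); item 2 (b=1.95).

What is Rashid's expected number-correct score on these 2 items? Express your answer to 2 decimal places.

0.74

P(theta) = 1 / (1 + exp(−(theta − b)))
P_1 = 1/(1+e^{0.3800}) = 0.4061
P_2 = 1/(1+e^{0.6800}) = 0.3363
E[score] = 0.4061 + 0.3363 = 0.7424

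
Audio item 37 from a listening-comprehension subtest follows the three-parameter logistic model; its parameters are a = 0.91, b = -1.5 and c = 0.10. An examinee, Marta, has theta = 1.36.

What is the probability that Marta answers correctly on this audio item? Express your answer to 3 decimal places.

0.938

P(theta) = c + (1 − c) · 1 / (1 + exp(−a(theta − b)))
Exponent: 0.91 × (1.36 − (-1.5)) = 2.6026
1/(1 + e^{-2.6026}) = 0.9310
P = 0.10 + 0.90 × 0.9310 = 0.9379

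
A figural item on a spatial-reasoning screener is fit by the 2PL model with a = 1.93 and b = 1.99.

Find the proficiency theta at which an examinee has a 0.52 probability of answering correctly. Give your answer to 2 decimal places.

P(theta) = 1 / (1 + exp(−a(theta − b)))
logit = ln(0.5200/0.4800) = 0.0800
theta = b + logit/(a) = 1.99 + 0.0800/1.9300 = 2.0315

2.03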